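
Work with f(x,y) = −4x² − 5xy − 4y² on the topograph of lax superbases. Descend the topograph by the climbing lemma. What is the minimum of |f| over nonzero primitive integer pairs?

translate: b→-3 (≡5 mod 8), so (4,5,4)→(4,-3,3)
flip: (4,-3,3)→(3,3,4)
reduced (well bottom): (3,3,4) with a≤c, −a<b≤a
well minimum |f| = |-3| = 3 (negative-definite)

3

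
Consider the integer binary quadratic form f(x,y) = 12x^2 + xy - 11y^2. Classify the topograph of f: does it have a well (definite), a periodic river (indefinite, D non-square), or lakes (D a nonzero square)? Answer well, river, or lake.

D = b²−4ac = 1² − 4·12·(-11) = 529
D = 23² is a perfect square ⇒ form factors over ℤ ⇒ lakes

lake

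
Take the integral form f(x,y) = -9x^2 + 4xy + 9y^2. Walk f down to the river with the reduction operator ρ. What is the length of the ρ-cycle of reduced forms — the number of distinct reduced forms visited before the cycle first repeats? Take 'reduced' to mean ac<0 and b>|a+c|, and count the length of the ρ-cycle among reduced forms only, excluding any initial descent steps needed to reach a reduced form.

D = 340, ⌊√D⌋ = 18
river: ρ → (9,14,-4)
river: ρ → (-4,18,1)
river: ρ → (1,18,-4)
river: ρ → (-4,14,9)
river: ρ → (9,4,-9)
river: ρ → (-9,14,4)
river: ρ → (4,18,-1)
river: ρ → (-1,18,4)
river: ρ → (4,14,-9)
river: ρ → (-9,4,9)
ρ-cycle length = 10 (tail of 0 descent steps not counted)

10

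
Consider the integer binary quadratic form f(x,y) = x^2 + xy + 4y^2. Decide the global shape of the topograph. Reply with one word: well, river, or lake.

D = b²−4ac = 1² − 4·1·4 = -15
D < 0 ⇒ definite ⇒ every region one sign ⇒ single well

well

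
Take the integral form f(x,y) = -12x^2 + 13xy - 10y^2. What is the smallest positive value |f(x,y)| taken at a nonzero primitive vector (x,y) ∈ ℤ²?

translate: b→11 (≡-13 mod 24), so (12,-13,10)→(12,11,9)
flip: (12,11,9)→(9,-11,12)
translate: b→7 (≡-11 mod 18), so (9,-11,12)→(9,7,10)
reduced (well bottom): (9,7,10) with a≤c, −a<b≤a
well minimum |f| = |-9| = 9 (negative-definite)

9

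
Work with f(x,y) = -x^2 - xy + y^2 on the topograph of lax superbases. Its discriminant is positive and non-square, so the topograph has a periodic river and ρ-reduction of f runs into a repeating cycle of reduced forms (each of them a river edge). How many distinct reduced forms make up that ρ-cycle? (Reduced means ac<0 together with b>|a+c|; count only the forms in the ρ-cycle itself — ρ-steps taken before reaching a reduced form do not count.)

D = 5, ⌊√D⌋ = 2
descent: ρ → (1,1,-1)  [lands on river]
river: ρ → (-1,1,1)
ρ-cycle length = 2 (tail of 1 descent step not counted)

2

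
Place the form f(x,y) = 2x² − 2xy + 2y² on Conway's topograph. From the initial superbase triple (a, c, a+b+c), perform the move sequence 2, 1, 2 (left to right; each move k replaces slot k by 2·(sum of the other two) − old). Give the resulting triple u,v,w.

start (2,2,2) = (f(1,0),f(0,1),f(1,1))
replace slot 2: 2·(2+2) − 2 = 6 → (2,6,2)
replace slot 1: 2·(6+2) − 2 = 14 → (14,6,2)
replace slot 2: 2·(14+2) − 6 = 26 → (14,26,2)

14,26,2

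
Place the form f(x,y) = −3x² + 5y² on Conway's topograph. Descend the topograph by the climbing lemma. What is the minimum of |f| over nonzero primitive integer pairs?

descent: ρ → (5,0,-3)
descent: ρ → (-3,6,2)  [lands on river]
river: ρ → (2,6,-3)
closes: descent 2, river 2
min |a| on river = 2

2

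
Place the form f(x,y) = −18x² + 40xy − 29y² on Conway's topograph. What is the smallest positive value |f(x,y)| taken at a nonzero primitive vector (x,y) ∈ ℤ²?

translate: b→-4 (≡-40 mod 36), so (18,-40,29)→(18,-4,7)
flip: (18,-4,7)→(7,4,18)
reduced (well bottom): (7,4,18) with a≤c, −a<b≤a
well minimum |f| = |-7| = 7 (negative-definite)

7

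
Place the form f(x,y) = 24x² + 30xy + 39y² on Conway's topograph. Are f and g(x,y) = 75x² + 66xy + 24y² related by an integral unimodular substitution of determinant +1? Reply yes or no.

D₁ = -2844, D₂ = -2844
f: translate: b→-18 (≡30 mod 48), so (24,30,39)→(24,-18,33)
f: reduced (well bottom): (24,-18,33) with a≤c, −a<b≤a
g: flip: (75,66,24)→(24,-66,75)
g: translate: b→-18 (≡-66 mod 48), so (24,-66,75)→(24,-18,33)
g: reduced (well bottom): (24,-18,33) with a≤c, −a<b≤a
reduced forms (24, -18, 33) vs (24, -18, 33) ⇒ equivalent

yes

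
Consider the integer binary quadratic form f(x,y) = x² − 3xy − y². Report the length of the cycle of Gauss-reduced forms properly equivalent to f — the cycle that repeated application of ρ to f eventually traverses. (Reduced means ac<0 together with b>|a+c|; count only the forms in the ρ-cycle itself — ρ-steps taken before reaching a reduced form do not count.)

D = 13, ⌊√D⌋ = 3
descent: ρ → (-1,3,1)  [lands on river]
river: ρ → (1,3,-1)
ρ-cycle length = 2 (tail of 1 descent step not counted)

2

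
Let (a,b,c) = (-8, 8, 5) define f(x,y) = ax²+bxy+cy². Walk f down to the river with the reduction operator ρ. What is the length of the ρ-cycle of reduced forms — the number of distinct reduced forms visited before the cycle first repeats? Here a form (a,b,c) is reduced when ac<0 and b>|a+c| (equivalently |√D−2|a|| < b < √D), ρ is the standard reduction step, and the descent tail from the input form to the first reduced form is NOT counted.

D = 224, ⌊√D⌋ = 14
river: ρ → (5,12,-4)
river: ρ → (-4,12,5)
river: ρ → (5,8,-8)
river: ρ → (-8,8,5)
ρ-cycle length = 4 (tail of 0 descent steps not counted)

4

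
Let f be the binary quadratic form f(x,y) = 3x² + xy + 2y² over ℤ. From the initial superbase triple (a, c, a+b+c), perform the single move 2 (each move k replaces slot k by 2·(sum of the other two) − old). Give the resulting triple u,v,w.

start (3,2,6) = (f(1,0),f(0,1),f(1,1))
replace slot 2: 2·(3+6) − 2 = 16 → (3,16,6)

3,16,6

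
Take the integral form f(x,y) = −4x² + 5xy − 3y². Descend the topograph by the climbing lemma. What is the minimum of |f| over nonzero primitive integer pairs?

translate: b→3 (≡-5 mod 8), so (4,-5,3)→(4,3,2)
flip: (4,3,2)→(2,-3,4)
translate: b→1 (≡-3 mod 4), so (2,-3,4)→(2,1,3)
reduced (well bottom): (2,1,3) with a≤c, −a<b≤a
well minimum |f| = |-2| = 2 (negative-definite)

2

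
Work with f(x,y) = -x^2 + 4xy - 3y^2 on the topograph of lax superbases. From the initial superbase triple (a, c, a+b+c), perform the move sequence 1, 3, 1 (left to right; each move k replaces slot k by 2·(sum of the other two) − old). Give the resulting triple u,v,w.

start (-1,-3,0) = (f(1,0),f(0,1),f(1,1))
replace slot 1: 2·((-3)+0) − (-1) = -5 → (-5,-3,0)
replace slot 3: 2·((-5)+(-3)) − 0 = -16 → (-5,-3,-16)
replace slot 1: 2·((-3)+(-16)) − (-5) = -33 → (-33,-3,-16)

-33,-3,-16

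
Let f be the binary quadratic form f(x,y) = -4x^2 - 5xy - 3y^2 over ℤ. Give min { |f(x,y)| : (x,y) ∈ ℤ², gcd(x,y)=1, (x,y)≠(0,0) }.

translate: b→-3 (≡5 mod 8), so (4,5,3)→(4,-3,2)
flip: (4,-3,2)→(2,3,4)
translate: b→-1 (≡3 mod 4), so (2,3,4)→(2,-1,3)
reduced (well bottom): (2,-1,3) with a≤c, −a<b≤a
well minimum |f| = |-2| = 2 (negative-definite)

2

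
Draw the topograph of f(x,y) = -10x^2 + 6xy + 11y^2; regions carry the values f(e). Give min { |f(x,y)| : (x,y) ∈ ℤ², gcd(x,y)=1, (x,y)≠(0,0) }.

river: ρ → (11,16,-5)
river: ρ → (-5,14,14)
river: ρ → (14,14,-5)
river: ρ → (-5,16,11)
river: ρ → (11,6,-10)
river: ρ → (-10,14,7)
river: ρ → (7,14,-10)
river: ρ → (-10,6,11)
closes: descent 0, river 8
min |a| on river = 5

5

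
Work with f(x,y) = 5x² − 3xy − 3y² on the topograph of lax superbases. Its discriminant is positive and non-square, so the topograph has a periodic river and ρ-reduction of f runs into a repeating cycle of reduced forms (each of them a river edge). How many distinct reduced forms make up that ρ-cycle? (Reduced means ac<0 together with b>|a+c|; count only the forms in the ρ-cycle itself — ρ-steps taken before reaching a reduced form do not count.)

D = 69, ⌊√D⌋ = 8
descent: ρ → (-3,3,5)  [lands on river]
river: ρ → (5,7,-1)
river: ρ → (-1,7,5)
river: ρ → (5,3,-3)
ρ-cycle length = 4 (tail of 1 descent step not counted)

4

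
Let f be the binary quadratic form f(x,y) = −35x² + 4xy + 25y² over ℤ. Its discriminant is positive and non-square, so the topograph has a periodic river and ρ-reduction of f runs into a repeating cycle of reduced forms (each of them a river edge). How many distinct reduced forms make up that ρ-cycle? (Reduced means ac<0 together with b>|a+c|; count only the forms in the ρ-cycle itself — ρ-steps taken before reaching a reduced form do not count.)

D = 3516, ⌊√D⌋ = 59
descent: ρ → (25,46,-14)  [lands on river]
river: ρ → (-14,38,37)
river: ρ → (37,36,-15)
river: ρ → (-15,54,10)
river: ρ → (10,46,-35)
river: ρ → (-35,24,21)
river: ρ → (21,18,-38)
river: ρ → (-38,58,1)
river: ρ → (1,58,-38)
river: ρ → (-38,18,21)
river: ρ → (21,24,-35)
river: ρ → (-35,46,10)
river: ρ → (10,54,-15)
river: ρ → (-15,36,37)
river: ρ → (37,38,-14)
river: ρ → (-14,46,25)
river: ρ → (25,54,-6)
river: ρ → (-6,54,25)
ρ-cycle length = 18 (tail of 1 descent step not counted)

18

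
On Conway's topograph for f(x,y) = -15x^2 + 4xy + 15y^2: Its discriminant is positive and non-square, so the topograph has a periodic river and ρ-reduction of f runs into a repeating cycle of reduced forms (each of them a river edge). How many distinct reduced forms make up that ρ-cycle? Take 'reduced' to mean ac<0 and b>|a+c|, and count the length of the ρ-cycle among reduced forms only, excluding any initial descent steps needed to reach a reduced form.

D = 916, ⌊√D⌋ = 30
river: ρ → (15,26,-4)
river: ρ → (-4,30,1)
river: ρ → (1,30,-4)
river: ρ → (-4,26,15)
river: ρ → (15,4,-15)
river: ρ → (-15,26,4)
river: ρ → (4,30,-1)
river: ρ → (-1,30,4)
river: ρ → (4,26,-15)
river: ρ → (-15,4,15)
ρ-cycle length = 10 (tail of 0 descent steps not counted)

10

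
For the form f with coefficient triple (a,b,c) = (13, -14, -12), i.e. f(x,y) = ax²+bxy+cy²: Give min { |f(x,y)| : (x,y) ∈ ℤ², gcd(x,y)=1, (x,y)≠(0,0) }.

descent: ρ → (-12,14,13)  [lands on river]
river: ρ → (13,12,-13)
river: ρ → (-13,14,12)
river: ρ → (12,10,-15)
river: ρ → (-15,20,7)
river: ρ → (7,22,-12)
river: ρ → (-12,26,3)
river: ρ → (3,28,-3)
river: ρ → (-3,26,12)
river: ρ → (12,22,-7)
river: ρ → (-7,20,15)
river: ρ → (15,10,-12)
closes: descent 1, river 12
min |a| on river = 3

3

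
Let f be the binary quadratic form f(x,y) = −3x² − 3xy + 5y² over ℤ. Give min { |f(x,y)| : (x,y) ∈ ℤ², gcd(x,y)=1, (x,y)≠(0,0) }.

descent: ρ → (5,3,-3)  [lands on river]
river: ρ → (-3,3,5)
river: ρ → (5,7,-1)
river: ρ → (-1,7,5)
closes: descent 1, river 4
min |a| on river = 1

1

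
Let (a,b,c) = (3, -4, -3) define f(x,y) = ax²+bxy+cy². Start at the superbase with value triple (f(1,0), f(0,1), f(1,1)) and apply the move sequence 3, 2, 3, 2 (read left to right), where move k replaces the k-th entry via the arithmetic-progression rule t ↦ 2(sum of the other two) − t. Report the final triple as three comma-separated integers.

start (3,-3,-4) = (f(1,0),f(0,1),f(1,1))
replace slot 3: 2·(3+(-3)) − (-4) = 4 → (3,-3,4)
replace slot 2: 2·(3+4) − (-3) = 17 → (3,17,4)
replace slot 3: 2·(3+17) − 4 = 36 → (3,17,36)
replace slot 2: 2·(3+36) − 17 = 61 → (3,61,36)

3,61,36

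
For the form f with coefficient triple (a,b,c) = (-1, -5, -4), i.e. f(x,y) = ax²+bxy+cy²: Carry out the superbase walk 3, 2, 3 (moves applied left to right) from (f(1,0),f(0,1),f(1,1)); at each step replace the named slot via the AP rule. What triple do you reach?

start (-1,-4,-10) = (f(1,0),f(0,1),f(1,1))
replace slot 3: 2·((-1)+(-4)) − (-10) = 0 → (-1,-4,0)
replace slot 2: 2·((-1)+0) − (-4) = 2 → (-1,2,0)
replace slot 3: 2·((-1)+2) − 0 = 2 → (-1,2,2)

-1,2,2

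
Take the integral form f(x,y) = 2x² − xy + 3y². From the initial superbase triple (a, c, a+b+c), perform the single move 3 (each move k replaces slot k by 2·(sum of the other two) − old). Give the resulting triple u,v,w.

start (2,3,4) = (f(1,0),f(0,1),f(1,1))
replace slot 3: 2·(2+3) − 4 = 6 → (2,3,6)

2,3,6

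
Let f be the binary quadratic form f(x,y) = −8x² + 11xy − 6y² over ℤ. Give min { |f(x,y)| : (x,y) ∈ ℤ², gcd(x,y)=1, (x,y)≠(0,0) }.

translate: b→5 (≡-11 mod 16), so (8,-11,6)→(8,5,3)
flip: (8,5,3)→(3,-5,8)
translate: b→1 (≡-5 mod 6), so (3,-5,8)→(3,1,6)
reduced (well bottom): (3,1,6) with a≤c, −a<b≤a
well minimum |f| = |-3| = 3 (negative-definite)

3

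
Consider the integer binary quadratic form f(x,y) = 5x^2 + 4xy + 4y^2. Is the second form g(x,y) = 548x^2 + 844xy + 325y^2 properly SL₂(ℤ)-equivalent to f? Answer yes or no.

D₁ = -64, D₂ = -64
f: flip: (5,4,4)→(4,-4,5)
f: translate: b→4 (≡-4 mod 8), so (4,-4,5)→(4,4,5)
f: reduced (well bottom): (4,4,5) with a≤c, −a<b≤a
g: translate: b→-252 (≡844 mod 1096), so (548,844,325)→(548,-252,29)
g: flip: (548,-252,29)→(29,252,548)
g: translate: b→20 (≡252 mod 58), so (29,252,548)→(29,20,4)
g: flip: (29,20,4)→(4,-20,29)
g: translate: b→4 (≡-20 mod 8), so (4,-20,29)→(4,4,5)
g: reduced (well bottom): (4,4,5) with a≤c, −a<b≤a
reduced forms (4, 4, 5) vs (4, 4, 5) ⇒ equivalent

yes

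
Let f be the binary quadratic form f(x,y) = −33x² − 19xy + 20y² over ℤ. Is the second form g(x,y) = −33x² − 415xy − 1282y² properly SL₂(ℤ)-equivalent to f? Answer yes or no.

D₁ = 3001, D₂ = 3001
river cycle of f (length 154): (20, 19, -33), (-33, 47, 6), (6, 49, -25), (-25, 51, 4), (4, 53, -12), (-12, 43, 24), (24, 53, -2), (-2, 51, 50), (50, 49, -3), (-3, 53, 16), … (144 more)
river cycle of g (length 154): (-33, 47, 6), (6, 49, -25), (-25, 51, 4), (4, 53, -12), (-12, 43, 24), (24, 53, -2), (-2, 51, 50), (50, 49, -3), (-3, 53, 16), (16, 43, -18), … (144 more)
cycles coincide ⇒ equivalent

yes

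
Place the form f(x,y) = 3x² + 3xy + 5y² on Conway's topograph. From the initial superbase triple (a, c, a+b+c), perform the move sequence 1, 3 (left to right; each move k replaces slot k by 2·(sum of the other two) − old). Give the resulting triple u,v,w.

start (3,5,11) = (f(1,0),f(0,1),f(1,1))
replace slot 1: 2·(5+11) − 3 = 29 → (29,5,11)
replace slot 3: 2·(29+5) − 11 = 57 → (29,5,57)

29,5,57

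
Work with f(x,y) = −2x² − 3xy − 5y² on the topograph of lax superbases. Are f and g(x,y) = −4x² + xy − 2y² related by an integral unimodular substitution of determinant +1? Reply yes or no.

D₁ = -31, D₂ = -31
f is negative-definite; reduce −f:
−f: translate: b→-1 (≡3 mod 4), so (2,3,5)→(2,-1,4)
−f: reduced (well bottom): (2,-1,4) with a≤c, −a<b≤a
flip sign back: reduced form of f is (-2,1,-4)
g is negative-definite; reduce −g:
−g: flip: (4,-1,2)→(2,1,4)
−g: reduced (well bottom): (2,1,4) with a≤c, −a<b≤a
flip sign back: reduced form of g is (-2,-1,-4)
reduced forms (-2, 1, -4) vs (-2, -1, -4) ⇒ inequivalent

no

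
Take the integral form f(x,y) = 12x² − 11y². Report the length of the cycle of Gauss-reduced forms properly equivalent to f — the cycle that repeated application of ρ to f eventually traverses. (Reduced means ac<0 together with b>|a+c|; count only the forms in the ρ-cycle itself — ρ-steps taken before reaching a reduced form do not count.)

D = 528, ⌊√D⌋ = 22
descent: ρ → (-11,22,1)  [lands on river]
river: ρ → (1,22,-11)
ρ-cycle length = 2 (tail of 1 descent step not counted)

2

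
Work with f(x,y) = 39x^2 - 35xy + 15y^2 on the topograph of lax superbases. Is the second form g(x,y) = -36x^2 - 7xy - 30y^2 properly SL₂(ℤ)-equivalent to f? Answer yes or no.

D₁ = -1115, D₂ = -4271
discriminants differ ⇒ not SL₂(ℤ)-equivalent

no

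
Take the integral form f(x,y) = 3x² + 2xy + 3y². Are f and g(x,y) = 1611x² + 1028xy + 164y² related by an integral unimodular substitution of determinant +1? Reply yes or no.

D₁ = -32, D₂ = -32
f: reduced (well bottom): (3,2,3) with a≤c, −a<b≤a
g: flip: (1611,1028,164)→(164,-1028,1611)
g: translate: b→-44 (≡-1028 mod 328), so (164,-1028,1611)→(164,-44,3)
g: flip: (164,-44,3)→(3,44,164)
g: translate: b→2 (≡44 mod 6), so (3,44,164)→(3,2,3)
g: reduced (well bottom): (3,2,3) with a≤c, −a<b≤a
reduced forms (3, 2, 3) vs (3, 2, 3) ⇒ equivalent

yes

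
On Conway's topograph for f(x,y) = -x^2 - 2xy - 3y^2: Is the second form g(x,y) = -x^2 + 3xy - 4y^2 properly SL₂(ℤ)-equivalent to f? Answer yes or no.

D₁ = -8, D₂ = -7
discriminants differ ⇒ not SL₂(ℤ)-equivalent

no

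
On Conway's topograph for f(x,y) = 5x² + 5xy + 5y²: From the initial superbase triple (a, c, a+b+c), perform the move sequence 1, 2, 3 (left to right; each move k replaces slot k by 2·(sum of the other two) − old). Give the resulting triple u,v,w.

start (5,5,15) = (f(1,0),f(0,1),f(1,1))
replace slot 1: 2·(5+15) − 5 = 35 → (35,5,15)
replace slot 2: 2·(35+15) − 5 = 95 → (35,95,15)
replace slot 3: 2·(35+95) − 15 = 245 → (35,95,245)

35,95,245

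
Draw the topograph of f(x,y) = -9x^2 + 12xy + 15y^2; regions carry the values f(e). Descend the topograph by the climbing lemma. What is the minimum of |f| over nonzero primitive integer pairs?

river: ρ → (15,18,-6)
river: ρ → (-6,18,15)
river: ρ → (15,12,-9)
river: ρ → (-9,24,3)
river: ρ → (3,24,-9)
river: ρ → (-9,12,15)
closes: descent 0, river 6
min |a| on river = 3

3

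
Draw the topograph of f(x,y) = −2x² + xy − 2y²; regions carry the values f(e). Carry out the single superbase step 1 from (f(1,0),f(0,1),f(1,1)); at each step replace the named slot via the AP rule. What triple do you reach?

start (-2,-2,-3) = (f(1,0),f(0,1),f(1,1))
replace slot 1: 2·((-2)+(-3)) − (-2) = -8 → (-8,-2,-3)

-8,-2,-3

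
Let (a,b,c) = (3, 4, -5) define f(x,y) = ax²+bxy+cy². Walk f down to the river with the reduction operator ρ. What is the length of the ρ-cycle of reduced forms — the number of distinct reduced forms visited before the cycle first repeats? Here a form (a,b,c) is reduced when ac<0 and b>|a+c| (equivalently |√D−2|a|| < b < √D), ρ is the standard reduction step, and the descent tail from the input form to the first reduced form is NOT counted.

D = 76, ⌊√D⌋ = 8
river: ρ → (-5,6,2)
river: ρ → (2,6,-5)
river: ρ → (-5,4,3)
river: ρ → (3,8,-1)
river: ρ → (-1,8,3)
river: ρ → (3,4,-5)
ρ-cycle length = 6 (tail of 0 descent steps not counted)

6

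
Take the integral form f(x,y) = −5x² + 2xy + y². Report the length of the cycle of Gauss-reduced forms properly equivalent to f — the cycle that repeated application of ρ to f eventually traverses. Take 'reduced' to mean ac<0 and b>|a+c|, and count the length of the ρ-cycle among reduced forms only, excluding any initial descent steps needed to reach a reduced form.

D = 24, ⌊√D⌋ = 4
descent: ρ → (1,4,-2)  [lands on river]
river: ρ → (-2,4,1)
ρ-cycle length = 2 (tail of 1 descent step not counted)

2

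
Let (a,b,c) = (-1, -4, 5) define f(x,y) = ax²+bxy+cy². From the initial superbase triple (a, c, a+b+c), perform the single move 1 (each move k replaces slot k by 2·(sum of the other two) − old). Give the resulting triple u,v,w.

start (-1,5,0) = (f(1,0),f(0,1),f(1,1))
replace slot 1: 2·(5+0) − (-1) = 11 → (11,5,0)

11,5,0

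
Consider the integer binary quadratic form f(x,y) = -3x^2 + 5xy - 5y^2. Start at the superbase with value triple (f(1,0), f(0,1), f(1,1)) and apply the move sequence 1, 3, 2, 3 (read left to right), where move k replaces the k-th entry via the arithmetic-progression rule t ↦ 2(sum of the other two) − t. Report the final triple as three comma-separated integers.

start (-3,-5,-3) = (f(1,0),f(0,1),f(1,1))
replace slot 1: 2·((-5)+(-3)) − (-3) = -13 → (-13,-5,-3)
replace slot 3: 2·((-13)+(-5)) − (-3) = -33 → (-13,-5,-33)
replace slot 2: 2·((-13)+(-33)) − (-5) = -87 → (-13,-87,-33)
replace slot 3: 2·((-13)+(-87)) − (-33) = -167 → (-13,-87,-167)

-13,-87,-167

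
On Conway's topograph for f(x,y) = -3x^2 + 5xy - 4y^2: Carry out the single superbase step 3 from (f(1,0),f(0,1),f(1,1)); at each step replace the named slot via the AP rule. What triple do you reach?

start (-3,-4,-2) = (f(1,0),f(0,1),f(1,1))
replace slot 3: 2·((-3)+(-4)) − (-2) = -12 → (-3,-4,-12)

-3,-4,-12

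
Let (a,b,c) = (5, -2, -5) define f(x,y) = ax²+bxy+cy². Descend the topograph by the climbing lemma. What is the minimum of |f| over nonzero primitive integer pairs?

descent: ρ → (-5,2,5)  [lands on river]
river: ρ → (5,8,-2)
river: ρ → (-2,8,5)
river: ρ → (5,2,-5)
river: ρ → (-5,8,2)
river: ρ → (2,8,-5)
closes: descent 1, river 6
min |a| on river = 2

2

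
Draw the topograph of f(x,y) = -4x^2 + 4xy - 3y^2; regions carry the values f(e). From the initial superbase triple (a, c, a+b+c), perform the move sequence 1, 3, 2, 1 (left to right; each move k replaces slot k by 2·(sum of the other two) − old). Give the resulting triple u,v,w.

start (-4,-3,-3) = (f(1,0),f(0,1),f(1,1))
replace slot 1: 2·((-3)+(-3)) − (-4) = -8 → (-8,-3,-3)
replace slot 3: 2·((-8)+(-3)) − (-3) = -19 → (-8,-3,-19)
replace slot 2: 2·((-8)+(-19)) − (-3) = -51 → (-8,-51,-19)
replace slot 1: 2·((-51)+(-19)) − (-8) = -132 → (-132,-51,-19)

-132,-51,-19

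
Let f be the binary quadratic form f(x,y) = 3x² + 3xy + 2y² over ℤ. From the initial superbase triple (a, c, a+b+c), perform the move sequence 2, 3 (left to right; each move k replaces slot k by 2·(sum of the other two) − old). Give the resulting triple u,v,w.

start (3,2,8) = (f(1,0),f(0,1),f(1,1))
replace slot 2: 2·(3+8) − 2 = 20 → (3,20,8)
replace slot 3: 2·(3+20) − 8 = 38 → (3,20,38)

3,20,38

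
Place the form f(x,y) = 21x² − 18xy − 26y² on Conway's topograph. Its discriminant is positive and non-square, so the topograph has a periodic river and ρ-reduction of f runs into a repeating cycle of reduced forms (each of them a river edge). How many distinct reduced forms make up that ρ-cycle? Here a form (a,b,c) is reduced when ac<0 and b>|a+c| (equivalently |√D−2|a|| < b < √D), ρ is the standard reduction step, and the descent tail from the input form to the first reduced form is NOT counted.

D = 2508, ⌊√D⌋ = 50
descent: ρ → (-26,18,21)  [lands on river]
river: ρ → (21,24,-23)
river: ρ → (-23,22,22)
river: ρ → (22,22,-23)
river: ρ → (-23,24,21)
river: ρ → (21,18,-26)
river: ρ → (-26,34,13)
river: ρ → (13,44,-11)
river: ρ → (-11,44,13)
river: ρ → (13,34,-26)
ρ-cycle length = 10 (tail of 1 descent step not counted)

10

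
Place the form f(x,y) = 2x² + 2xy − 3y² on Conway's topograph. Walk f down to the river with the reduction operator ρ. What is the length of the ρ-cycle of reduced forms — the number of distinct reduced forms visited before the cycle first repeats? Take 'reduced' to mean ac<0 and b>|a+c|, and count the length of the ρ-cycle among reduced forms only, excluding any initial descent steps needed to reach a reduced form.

D = 28, ⌊√D⌋ = 5
river: ρ → (-3,4,1)
river: ρ → (1,4,-3)
river: ρ → (-3,2,2)
river: ρ → (2,2,-3)
ρ-cycle length = 4 (tail of 0 descent steps not counted)

4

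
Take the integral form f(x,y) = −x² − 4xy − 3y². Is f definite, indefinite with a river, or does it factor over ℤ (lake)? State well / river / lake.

D = b²−4ac = (-4)² − 4·(-1)·(-3) = 4
D = 2² is a perfect square ⇒ form factors over ℤ ⇒ lakes

lake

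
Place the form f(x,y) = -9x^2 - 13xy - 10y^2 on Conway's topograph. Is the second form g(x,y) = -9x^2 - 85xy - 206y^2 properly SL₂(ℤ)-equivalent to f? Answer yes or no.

D₁ = -191, D₂ = -191
f is negative-definite; reduce −f:
−f: translate: b→-5 (≡13 mod 18), so (9,13,10)→(9,-5,6)
−f: flip: (9,-5,6)→(6,5,9)
−f: reduced (well bottom): (6,5,9) with a≤c, −a<b≤a
flip sign back: reduced form of f is (-6,-5,-9)
g is negative-definite; reduce −g:
−g: translate: b→-5 (≡85 mod 18), so (9,85,206)→(9,-5,6)
−g: flip: (9,-5,6)→(6,5,9)
−g: reduced (well bottom): (6,5,9) with a≤c, −a<b≤a
flip sign back: reduced form of g is (-6,-5,-9)
reduced forms (-6, -5, -9) vs (-6, -5, -9) ⇒ equivalent

yes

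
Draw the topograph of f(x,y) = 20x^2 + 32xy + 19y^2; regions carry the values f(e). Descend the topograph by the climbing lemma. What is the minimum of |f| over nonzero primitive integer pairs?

translate: b→-8 (≡32 mod 40), so (20,32,19)→(20,-8,7)
flip: (20,-8,7)→(7,8,20)
translate: b→-6 (≡8 mod 14), so (7,8,20)→(7,-6,19)
reduced (well bottom): (7,-6,19) with a≤c, −a<b≤a
well minimum = a = 7

7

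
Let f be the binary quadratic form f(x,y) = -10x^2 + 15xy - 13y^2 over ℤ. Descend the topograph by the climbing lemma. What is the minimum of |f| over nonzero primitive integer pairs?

translate: b→5 (≡-15 mod 20), so (10,-15,13)→(10,5,8)
flip: (10,5,8)→(8,-5,10)
reduced (well bottom): (8,-5,10) with a≤c, −a<b≤a
well minimum |f| = |-8| = 8 (negative-definite)

8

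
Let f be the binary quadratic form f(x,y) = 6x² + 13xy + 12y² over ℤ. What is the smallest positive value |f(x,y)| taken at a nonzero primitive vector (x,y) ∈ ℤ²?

translate: b→1 (≡13 mod 12), so (6,13,12)→(6,1,5)
flip: (6,1,5)→(5,-1,6)
reduced (well bottom): (5,-1,6) with a≤c, −a<b≤a
well minimum = a = 5

5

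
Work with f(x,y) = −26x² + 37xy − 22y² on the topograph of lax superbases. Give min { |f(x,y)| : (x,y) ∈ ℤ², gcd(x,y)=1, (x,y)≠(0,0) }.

translate: b→15 (≡-37 mod 52), so (26,-37,22)→(26,15,11)
flip: (26,15,11)→(11,-15,26)
translate: b→7 (≡-15 mod 22), so (11,-15,26)→(11,7,22)
reduced (well bottom): (11,7,22) with a≤c, −a<b≤a
well minimum |f| = |-11| = 11 (negative-definite)

11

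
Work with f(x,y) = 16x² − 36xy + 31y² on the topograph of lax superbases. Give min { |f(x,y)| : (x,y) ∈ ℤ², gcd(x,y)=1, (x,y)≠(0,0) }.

translate: b→-4 (≡-36 mod 32), so (16,-36,31)→(16,-4,11)
flip: (16,-4,11)→(11,4,16)
reduced (well bottom): (11,4,16) with a≤c, −a<b≤a
well minimum = a = 11

11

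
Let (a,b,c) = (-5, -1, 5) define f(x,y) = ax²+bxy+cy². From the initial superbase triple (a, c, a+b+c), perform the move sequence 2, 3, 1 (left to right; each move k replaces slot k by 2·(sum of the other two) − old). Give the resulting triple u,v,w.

start (-5,5,-1) = (f(1,0),f(0,1),f(1,1))
replace slot 2: 2·((-5)+(-1)) − 5 = -17 → (-5,-17,-1)
replace slot 3: 2·((-5)+(-17)) − (-1) = -43 → (-5,-17,-43)
replace slot 1: 2·((-17)+(-43)) − (-5) = -115 → (-115,-17,-43)

-115,-17,-43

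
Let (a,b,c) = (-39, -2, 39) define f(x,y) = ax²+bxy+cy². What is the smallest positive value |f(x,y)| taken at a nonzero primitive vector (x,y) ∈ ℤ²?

descent: ρ → (39,2,-39)  [lands on river]
river: ρ → (-39,76,2)
river: ρ → (2,76,-39)
river: ρ → (-39,2,39)
river: ρ → (39,76,-2)
river: ρ → (-2,76,39)
closes: descent 1, river 6
min |a| on river = 2

2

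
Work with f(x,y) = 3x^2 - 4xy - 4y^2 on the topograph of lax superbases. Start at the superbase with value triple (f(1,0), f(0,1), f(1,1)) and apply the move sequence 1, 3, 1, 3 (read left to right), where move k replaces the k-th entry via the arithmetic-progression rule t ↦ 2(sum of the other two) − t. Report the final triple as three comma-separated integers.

start (3,-4,-5) = (f(1,0),f(0,1),f(1,1))
replace slot 1: 2·((-4)+(-5)) − 3 = -21 → (-21,-4,-5)
replace slot 3: 2·((-21)+(-4)) − (-5) = -45 → (-21,-4,-45)
replace slot 1: 2·((-4)+(-45)) − (-21) = -77 → (-77,-4,-45)
replace slot 3: 2·((-77)+(-4)) − (-45) = -117 → (-77,-4,-117)

-77,-4,-117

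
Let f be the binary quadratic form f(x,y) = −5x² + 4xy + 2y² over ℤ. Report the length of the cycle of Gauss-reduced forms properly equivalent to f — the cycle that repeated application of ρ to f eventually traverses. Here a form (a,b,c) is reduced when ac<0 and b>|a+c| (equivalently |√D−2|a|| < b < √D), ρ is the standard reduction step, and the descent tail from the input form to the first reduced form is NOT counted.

D = 56, ⌊√D⌋ = 7
river: ρ → (2,4,-5)
river: ρ → (-5,6,1)
river: ρ → (1,6,-5)
river: ρ → (-5,4,2)
ρ-cycle length = 4 (tail of 0 descent steps not counted)

4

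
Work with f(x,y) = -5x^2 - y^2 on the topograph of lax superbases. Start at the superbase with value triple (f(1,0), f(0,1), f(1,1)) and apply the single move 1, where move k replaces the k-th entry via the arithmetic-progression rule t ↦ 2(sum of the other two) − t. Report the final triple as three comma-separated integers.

start (-5,-1,-6) = (f(1,0),f(0,1),f(1,1))
replace slot 1: 2·((-1)+(-6)) − (-5) = -9 → (-9,-1,-6)

-9,-1,-6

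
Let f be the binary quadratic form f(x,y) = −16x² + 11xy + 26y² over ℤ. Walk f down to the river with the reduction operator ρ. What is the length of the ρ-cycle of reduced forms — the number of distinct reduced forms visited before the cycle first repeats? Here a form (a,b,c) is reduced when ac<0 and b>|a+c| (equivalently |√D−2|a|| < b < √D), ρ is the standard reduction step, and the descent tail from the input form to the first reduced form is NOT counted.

D = 1785, ⌊√D⌋ = 42
river: ρ → (26,41,-1)
river: ρ → (-1,41,26)
river: ρ → (26,11,-16)
river: ρ → (-16,21,21)
river: ρ → (21,21,-16)
river: ρ → (-16,11,26)
ρ-cycle length = 6 (tail of 0 descent steps not counted)

6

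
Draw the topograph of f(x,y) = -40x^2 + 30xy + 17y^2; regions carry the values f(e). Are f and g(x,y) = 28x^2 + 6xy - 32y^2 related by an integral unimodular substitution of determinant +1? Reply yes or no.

D₁ = 3620, D₂ = 3620
river cycle of f (length 8): (17, 38, -32), (-32, 26, 23), (23, 20, -35), (-35, 50, 8), (8, 46, -47), (-47, 48, 7), (7, 50, -40), (-40, 30, 17)
river cycle of g (length 6): (-32, 58, 2), (2, 58, -32), (-32, 6, 28), (28, 50, -10), (-10, 50, 28), (28, 6, -32)
cycles differ ⇒ inequivalent

no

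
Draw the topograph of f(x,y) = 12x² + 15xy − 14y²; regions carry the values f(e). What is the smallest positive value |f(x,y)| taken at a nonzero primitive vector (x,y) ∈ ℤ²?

river: ρ → (-14,13,13)
river: ρ → (13,13,-14)
river: ρ → (-14,15,12)
river: ρ → (12,9,-17)
river: ρ → (-17,25,4)
river: ρ → (4,23,-23)
river: ρ → (-23,23,4)
river: ρ → (4,25,-17)
river: ρ → (-17,9,12)
river: ρ → (12,15,-14)
closes: descent 0, river 10
min |a| on river = 4

4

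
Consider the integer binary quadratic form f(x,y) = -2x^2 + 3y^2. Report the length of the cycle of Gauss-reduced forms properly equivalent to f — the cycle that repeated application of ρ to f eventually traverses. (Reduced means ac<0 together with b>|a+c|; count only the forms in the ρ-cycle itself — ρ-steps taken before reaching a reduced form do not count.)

D = 24, ⌊√D⌋ = 4
descent: ρ → (3,0,-2)
descent: ρ → (-2,4,1)  [lands on river]
river: ρ → (1,4,-2)
ρ-cycle length = 2 (tail of 2 descent steps not counted)

2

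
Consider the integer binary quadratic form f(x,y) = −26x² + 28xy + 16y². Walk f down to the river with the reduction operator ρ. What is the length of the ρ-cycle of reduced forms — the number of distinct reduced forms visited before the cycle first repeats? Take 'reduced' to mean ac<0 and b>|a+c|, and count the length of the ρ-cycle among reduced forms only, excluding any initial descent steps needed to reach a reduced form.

D = 2448, ⌊√D⌋ = 49
river: ρ → (16,36,-18)
river: ρ → (-18,36,16)
river: ρ → (16,28,-26)
river: ρ → (-26,24,18)
river: ρ → (18,48,-2)
river: ρ → (-2,48,18)
river: ρ → (18,24,-26)
river: ρ → (-26,28,16)
ρ-cycle length = 8 (tail of 0 descent steps not counted)

8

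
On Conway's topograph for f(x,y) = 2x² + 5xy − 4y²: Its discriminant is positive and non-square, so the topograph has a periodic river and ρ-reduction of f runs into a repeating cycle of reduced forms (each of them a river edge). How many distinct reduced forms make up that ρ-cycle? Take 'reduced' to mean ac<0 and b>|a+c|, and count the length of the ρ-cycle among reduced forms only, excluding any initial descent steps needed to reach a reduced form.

D = 57, ⌊√D⌋ = 7
river: ρ → (-4,3,3)
river: ρ → (3,3,-4)
river: ρ → (-4,5,2)
river: ρ → (2,7,-1)
river: ρ → (-1,7,2)
river: ρ → (2,5,-4)
ρ-cycle length = 6 (tail of 0 descent steps not counted)

6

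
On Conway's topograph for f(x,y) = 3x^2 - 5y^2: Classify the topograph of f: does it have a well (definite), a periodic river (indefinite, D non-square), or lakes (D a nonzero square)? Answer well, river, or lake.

D = b²−4ac = 0² − 4·3·(-5) = 60
D > 0 non-square ⇒ indefinite ⇒ periodic river

river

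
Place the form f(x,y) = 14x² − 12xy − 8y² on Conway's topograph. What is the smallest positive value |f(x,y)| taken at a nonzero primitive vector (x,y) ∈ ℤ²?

descent: ρ → (-8,12,14)  [lands on river]
river: ρ → (14,16,-6)
river: ρ → (-6,20,8)
river: ρ → (8,12,-14)
river: ρ → (-14,16,6)
river: ρ → (6,20,-8)
closes: descent 1, river 6
min |a| on river = 6

6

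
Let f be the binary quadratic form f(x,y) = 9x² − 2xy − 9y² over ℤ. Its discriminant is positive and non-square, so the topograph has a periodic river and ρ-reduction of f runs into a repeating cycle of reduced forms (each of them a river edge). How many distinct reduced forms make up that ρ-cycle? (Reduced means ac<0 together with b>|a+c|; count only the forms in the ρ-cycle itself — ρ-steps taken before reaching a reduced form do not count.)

D = 328, ⌊√D⌋ = 18
descent: ρ → (-9,2,9)  [lands on river]
river: ρ → (9,16,-2)
river: ρ → (-2,16,9)
river: ρ → (9,2,-9)
river: ρ → (-9,16,2)
river: ρ → (2,16,-9)
ρ-cycle length = 6 (tail of 1 descent step not counted)

6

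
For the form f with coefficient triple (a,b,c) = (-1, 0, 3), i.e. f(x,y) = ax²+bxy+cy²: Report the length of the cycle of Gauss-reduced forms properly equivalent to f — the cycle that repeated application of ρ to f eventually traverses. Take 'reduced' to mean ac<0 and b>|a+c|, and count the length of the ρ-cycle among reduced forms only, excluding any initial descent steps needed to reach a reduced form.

D = 12, ⌊√D⌋ = 3
descent: ρ → (3,0,-1)
descent: ρ → (-1,2,2)  [lands on river]
river: ρ → (2,2,-1)
ρ-cycle length = 2 (tail of 2 descent steps not counted)

2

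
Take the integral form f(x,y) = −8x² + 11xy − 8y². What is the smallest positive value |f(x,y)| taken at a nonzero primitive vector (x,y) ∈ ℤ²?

translate: b→5 (≡-11 mod 16), so (8,-11,8)→(8,5,5)
flip: (8,5,5)→(5,-5,8)
translate: b→5 (≡-5 mod 10), so (5,-5,8)→(5,5,8)
reduced (well bottom): (5,5,8) with a≤c, −a<b≤a
well minimum |f| = |-5| = 5 (negative-definite)

5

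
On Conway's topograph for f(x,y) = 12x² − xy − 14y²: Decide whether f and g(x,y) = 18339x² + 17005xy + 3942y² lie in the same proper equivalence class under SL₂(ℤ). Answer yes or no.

D₁ = 673, D₂ = 673
river cycle of f (length 58): (12, 23, -3), (-3, 25, 4), (4, 23, -9), (-9, 13, 14), (14, 15, -8), (-8, 17, 12), (12, 7, -13), (-13, 19, 6), (6, 17, -16), (-16, 15, 7), … (48 more)
river cycle of g (length 58): (12, 23, -3), (-3, 25, 4), (4, 23, -9), (-9, 13, 14), (14, 15, -8), (-8, 17, 12), (12, 7, -13), (-13, 19, 6), (6, 17, -16), (-16, 15, 7), … (48 more)
cycles coincide ⇒ equivalent

yes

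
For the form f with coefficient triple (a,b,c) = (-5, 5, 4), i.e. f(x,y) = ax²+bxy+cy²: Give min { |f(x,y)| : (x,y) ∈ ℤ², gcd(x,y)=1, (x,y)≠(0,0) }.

river: ρ → (4,3,-6)
river: ρ → (-6,9,1)
river: ρ → (1,9,-6)
river: ρ → (-6,3,4)
river: ρ → (4,5,-5)
river: ρ → (-5,5,4)
closes: descent 0, river 6
min |a| on river = 1

1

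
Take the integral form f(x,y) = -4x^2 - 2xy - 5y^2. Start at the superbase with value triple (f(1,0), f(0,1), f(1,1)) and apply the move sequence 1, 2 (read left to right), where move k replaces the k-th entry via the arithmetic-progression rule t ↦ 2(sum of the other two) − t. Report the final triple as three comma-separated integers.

start (-4,-5,-11) = (f(1,0),f(0,1),f(1,1))
replace slot 1: 2·((-5)+(-11)) − (-4) = -28 → (-28,-5,-11)
replace slot 2: 2·((-28)+(-11)) − (-5) = -73 → (-28,-73,-11)

-28,-73,-11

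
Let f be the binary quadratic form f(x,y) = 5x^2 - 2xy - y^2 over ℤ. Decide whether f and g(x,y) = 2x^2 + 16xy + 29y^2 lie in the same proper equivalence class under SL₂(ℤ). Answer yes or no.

D₁ = 24, D₂ = 24
river cycle of f (length 2): (-1, 4, 2), (2, 4, -1)
river cycle of g (length 2): (2, 4, -1), (-1, 4, 2)
cycles coincide ⇒ equivalent

yes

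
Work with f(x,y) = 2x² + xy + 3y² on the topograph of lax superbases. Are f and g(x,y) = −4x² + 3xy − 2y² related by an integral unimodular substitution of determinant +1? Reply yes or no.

D₁ = -23, D₂ = -23
f: reduced (well bottom): (2,1,3) with a≤c, −a<b≤a
g is negative-definite; reduce −g:
−g: flip: (4,-3,2)→(2,3,4)
−g: translate: b→-1 (≡3 mod 4), so (2,3,4)→(2,-1,3)
−g: reduced (well bottom): (2,-1,3) with a≤c, −a<b≤a
flip sign back: reduced form of g is (-2,1,-3)
reduced forms (2, 1, 3) vs (-2, 1, -3) ⇒ inequivalent

no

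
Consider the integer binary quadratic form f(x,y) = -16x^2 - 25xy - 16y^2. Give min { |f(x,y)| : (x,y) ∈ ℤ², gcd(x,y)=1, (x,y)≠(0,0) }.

translate: b→-7 (≡25 mod 32), so (16,25,16)→(16,-7,7)
flip: (16,-7,7)→(7,7,16)
reduced (well bottom): (7,7,16) with a≤c, −a<b≤a
well minimum |f| = |-7| = 7 (negative-definite)

7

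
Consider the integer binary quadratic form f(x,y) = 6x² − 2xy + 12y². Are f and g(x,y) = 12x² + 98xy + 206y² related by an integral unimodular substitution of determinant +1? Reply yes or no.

D₁ = -284, D₂ = -284
f: reduced (well bottom): (6,-2,12) with a≤c, −a<b≤a
g: translate: b→2 (≡98 mod 24), so (12,98,206)→(12,2,6)
g: flip: (12,2,6)→(6,-2,12)
g: reduced (well bottom): (6,-2,12) with a≤c, −a<b≤a
reduced forms (6, -2, 12) vs (6, -2, 12) ⇒ equivalent

yes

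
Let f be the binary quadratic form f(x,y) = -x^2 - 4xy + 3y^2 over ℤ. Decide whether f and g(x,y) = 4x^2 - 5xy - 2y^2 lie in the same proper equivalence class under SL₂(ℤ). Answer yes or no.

D₁ = 28, D₂ = 57
discriminants differ ⇒ not SL₂(ℤ)-equivalent

no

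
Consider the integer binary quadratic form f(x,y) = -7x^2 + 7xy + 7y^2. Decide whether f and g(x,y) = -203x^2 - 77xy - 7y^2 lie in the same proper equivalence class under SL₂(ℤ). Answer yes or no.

D₁ = 245, D₂ = 245
river cycle of f (length 2): (7, 7, -7), (-7, 7, 7)
river cycle of g (length 2): (-7, 7, 7), (7, 7, -7)
cycles coincide ⇒ equivalent

yes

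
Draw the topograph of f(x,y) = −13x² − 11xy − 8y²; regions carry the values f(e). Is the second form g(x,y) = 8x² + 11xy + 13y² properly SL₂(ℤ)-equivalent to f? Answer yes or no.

D₁ = -295, D₂ = -295
f is negative-definite; reduce −f:
−f: flip: (13,11,8)→(8,-11,13)
−f: translate: b→5 (≡-11 mod 16), so (8,-11,13)→(8,5,10)
−f: reduced (well bottom): (8,5,10) with a≤c, −a<b≤a
flip sign back: reduced form of f is (-8,-5,-10)
g: translate: b→-5 (≡11 mod 16), so (8,11,13)→(8,-5,10)
g: reduced (well bottom): (8,-5,10) with a≤c, −a<b≤a
reduced forms (-8, -5, -10) vs (8, -5, 10) ⇒ inequivalent

no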